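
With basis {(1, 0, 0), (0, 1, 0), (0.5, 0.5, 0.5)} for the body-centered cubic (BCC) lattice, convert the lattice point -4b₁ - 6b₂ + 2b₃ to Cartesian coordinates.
(-3, -5, 1)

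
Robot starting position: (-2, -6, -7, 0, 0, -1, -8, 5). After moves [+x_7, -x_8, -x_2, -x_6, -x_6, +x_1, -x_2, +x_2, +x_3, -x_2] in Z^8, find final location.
(-1, -8, -6, 0, 0, -3, -7, 4)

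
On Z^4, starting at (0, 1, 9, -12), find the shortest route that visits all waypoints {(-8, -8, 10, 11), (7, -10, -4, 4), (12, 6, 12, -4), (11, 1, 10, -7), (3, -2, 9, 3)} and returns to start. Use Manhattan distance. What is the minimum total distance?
158
(one optimal route: (0, 1, 9, -12) → (11, 1, 10, -7) → (12, 6, 12, -4) → (7, -10, -4, 4) → (-8, -8, 10, 11) → (3, -2, 9, 3) → (0, 1, 9, -12))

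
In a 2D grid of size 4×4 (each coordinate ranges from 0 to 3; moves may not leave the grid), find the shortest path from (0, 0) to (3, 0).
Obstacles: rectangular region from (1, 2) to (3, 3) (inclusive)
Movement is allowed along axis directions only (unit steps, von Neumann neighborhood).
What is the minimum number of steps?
3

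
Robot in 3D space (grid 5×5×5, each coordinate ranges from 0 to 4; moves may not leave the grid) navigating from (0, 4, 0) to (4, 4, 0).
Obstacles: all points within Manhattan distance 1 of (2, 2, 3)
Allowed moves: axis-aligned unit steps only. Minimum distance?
4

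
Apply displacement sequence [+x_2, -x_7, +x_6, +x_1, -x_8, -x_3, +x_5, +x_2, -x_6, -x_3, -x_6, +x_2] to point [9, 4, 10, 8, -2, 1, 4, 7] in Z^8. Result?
(10, 7, 8, 8, -1, 0, 3, 6)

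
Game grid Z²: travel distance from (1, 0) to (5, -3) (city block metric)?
7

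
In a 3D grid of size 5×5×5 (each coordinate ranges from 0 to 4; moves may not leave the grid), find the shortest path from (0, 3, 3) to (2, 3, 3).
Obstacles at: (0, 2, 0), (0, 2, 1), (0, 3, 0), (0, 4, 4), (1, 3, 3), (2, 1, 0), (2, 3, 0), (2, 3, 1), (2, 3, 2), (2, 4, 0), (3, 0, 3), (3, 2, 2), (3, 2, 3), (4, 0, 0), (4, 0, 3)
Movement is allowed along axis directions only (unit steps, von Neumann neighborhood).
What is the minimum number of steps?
4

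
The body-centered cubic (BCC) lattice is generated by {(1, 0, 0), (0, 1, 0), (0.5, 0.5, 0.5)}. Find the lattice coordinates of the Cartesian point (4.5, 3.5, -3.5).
8b₁ + 7b₂ - 7b₃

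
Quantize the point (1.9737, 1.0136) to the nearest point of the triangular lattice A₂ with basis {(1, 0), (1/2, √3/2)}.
(1.5, 0.866)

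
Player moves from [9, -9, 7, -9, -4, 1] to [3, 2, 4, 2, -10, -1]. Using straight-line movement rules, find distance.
18.0831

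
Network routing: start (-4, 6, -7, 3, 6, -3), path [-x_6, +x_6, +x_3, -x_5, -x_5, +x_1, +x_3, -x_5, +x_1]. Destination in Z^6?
(-2, 6, -5, 3, 3, -3)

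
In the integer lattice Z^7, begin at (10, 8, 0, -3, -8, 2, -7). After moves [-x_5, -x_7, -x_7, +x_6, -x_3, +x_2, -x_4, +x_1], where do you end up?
(11, 9, -1, -4, -9, 3, -9)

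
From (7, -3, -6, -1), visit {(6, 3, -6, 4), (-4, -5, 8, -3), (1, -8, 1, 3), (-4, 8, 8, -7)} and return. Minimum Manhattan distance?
112
(one optimal route: (7, -3, -6, -1) → (6, 3, -6, 4) → (-4, 8, 8, -7) → (-4, -5, 8, -3) → (1, -8, 1, 3) → (7, -3, -6, -1))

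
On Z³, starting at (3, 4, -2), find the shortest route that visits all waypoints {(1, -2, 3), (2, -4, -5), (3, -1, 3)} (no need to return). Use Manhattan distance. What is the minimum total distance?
24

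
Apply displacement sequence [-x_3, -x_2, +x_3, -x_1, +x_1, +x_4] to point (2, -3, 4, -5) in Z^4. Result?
(2, -4, 4, -4)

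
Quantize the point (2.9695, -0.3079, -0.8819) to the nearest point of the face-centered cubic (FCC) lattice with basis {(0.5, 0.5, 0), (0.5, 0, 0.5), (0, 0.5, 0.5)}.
(3, 0, -1)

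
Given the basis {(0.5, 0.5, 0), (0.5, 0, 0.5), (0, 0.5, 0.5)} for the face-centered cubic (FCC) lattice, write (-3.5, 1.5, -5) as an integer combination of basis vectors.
3b₁ - 10b₂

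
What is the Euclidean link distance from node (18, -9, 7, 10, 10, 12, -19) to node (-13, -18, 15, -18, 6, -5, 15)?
57.8878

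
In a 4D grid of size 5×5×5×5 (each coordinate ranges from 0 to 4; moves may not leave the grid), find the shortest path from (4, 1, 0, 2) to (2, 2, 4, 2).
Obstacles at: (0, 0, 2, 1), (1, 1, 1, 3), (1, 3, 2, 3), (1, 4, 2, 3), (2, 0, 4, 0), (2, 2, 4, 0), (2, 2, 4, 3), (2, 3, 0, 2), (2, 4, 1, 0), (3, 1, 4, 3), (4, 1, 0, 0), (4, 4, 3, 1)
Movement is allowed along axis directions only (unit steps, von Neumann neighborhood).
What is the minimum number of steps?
7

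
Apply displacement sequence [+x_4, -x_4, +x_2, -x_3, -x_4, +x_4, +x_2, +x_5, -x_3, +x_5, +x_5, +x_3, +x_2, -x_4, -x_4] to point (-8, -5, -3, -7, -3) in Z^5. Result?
(-8, -2, -4, -9, 0)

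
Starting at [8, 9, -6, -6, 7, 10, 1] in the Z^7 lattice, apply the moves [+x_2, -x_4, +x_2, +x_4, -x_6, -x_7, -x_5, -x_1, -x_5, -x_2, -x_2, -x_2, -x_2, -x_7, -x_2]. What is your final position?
(7, 6, -6, -6, 5, 9, -1)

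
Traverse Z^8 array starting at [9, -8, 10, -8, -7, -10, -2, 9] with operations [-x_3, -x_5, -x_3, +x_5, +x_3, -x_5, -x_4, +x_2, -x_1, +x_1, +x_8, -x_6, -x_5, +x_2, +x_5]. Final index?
(9, -6, 9, -9, -8, -11, -2, 10)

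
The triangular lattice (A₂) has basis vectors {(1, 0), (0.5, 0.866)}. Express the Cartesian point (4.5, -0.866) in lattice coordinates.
5b₁ - b₂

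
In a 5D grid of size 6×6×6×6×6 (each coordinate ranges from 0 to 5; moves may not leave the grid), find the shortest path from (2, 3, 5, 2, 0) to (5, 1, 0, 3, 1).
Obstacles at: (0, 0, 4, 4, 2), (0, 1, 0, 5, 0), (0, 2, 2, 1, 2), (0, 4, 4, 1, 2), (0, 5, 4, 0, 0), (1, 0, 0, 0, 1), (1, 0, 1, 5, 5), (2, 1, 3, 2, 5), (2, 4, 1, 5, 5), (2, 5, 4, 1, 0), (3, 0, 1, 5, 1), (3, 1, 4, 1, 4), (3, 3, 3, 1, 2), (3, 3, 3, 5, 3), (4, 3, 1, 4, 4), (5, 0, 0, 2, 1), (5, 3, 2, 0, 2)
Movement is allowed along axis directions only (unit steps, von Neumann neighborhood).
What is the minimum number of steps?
12
(one shortest path: (2, 3, 5, 2, 0) → (3, 3, 5, 2, 0) → (4, 3, 5, 2, 0) → (5, 3, 5, 2, 0) → (5, 2, 5, 2, 0) → (5, 1, 5, 2, 0) → (5, 1, 4, 2, 0) → (5, 1, 3, 2, 0) → (5, 1, 2, 2, 0) → (5, 1, 1, 2, 0) → (5, 1, 0, 2, 0) → (5, 1, 0, 3, 0) → (5, 1, 0, 3, 1))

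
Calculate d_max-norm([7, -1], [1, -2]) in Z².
6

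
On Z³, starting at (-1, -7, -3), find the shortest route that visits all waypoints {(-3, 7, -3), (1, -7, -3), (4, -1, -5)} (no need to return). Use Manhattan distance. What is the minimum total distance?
30
(one optimal route: (-1, -7, -3) → (1, -7, -3) → (4, -1, -5) → (-3, 7, -3))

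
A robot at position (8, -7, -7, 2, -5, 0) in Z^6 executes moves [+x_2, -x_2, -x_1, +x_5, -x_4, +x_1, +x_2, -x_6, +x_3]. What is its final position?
(8, -6, -6, 1, -4, -1)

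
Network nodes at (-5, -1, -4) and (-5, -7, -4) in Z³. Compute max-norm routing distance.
6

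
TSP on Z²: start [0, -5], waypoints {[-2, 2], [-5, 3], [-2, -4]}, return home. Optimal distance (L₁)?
26
(one optimal route: (0, -5) → (-2, 2) → (-5, 3) → (-2, -4) → (0, -5))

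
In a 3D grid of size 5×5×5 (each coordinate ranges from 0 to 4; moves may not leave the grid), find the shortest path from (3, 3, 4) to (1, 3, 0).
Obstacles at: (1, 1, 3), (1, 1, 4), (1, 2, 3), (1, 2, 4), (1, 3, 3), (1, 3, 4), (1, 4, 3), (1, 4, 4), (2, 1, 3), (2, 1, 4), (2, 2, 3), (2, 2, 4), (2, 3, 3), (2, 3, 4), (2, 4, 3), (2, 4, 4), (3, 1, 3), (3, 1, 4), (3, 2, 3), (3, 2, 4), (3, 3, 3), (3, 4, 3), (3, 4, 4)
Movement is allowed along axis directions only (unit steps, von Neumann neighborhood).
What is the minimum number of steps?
8
(one shortest path: (3, 3, 4) → (4, 3, 4) → (4, 3, 3) → (4, 3, 2) → (3, 3, 2) → (2, 3, 2) → (1, 3, 2) → (1, 3, 1) → (1, 3, 0))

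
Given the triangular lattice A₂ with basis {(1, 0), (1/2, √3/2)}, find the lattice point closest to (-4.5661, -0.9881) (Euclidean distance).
(-4.5, -0.866)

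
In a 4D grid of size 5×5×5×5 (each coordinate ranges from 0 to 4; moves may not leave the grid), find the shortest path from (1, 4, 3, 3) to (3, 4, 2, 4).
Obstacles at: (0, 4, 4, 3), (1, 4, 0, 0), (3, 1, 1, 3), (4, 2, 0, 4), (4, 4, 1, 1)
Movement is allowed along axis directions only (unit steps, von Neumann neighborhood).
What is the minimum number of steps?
4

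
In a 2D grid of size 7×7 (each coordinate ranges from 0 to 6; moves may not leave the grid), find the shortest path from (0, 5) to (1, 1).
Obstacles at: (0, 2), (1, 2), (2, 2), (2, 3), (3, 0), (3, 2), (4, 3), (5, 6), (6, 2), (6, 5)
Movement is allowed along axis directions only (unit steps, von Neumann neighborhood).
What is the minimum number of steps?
13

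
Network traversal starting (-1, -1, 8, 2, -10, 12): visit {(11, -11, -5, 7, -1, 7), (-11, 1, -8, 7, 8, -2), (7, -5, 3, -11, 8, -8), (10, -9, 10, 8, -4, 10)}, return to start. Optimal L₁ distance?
242
(one optimal route: (-1, -1, 8, 2, -10, 12) → (7, -5, 3, -11, 8, -8) → (-11, 1, -8, 7, 8, -2) → (11, -11, -5, 7, -1, 7) → (10, -9, 10, 8, -4, 10) → (-1, -1, 8, 2, -10, 12))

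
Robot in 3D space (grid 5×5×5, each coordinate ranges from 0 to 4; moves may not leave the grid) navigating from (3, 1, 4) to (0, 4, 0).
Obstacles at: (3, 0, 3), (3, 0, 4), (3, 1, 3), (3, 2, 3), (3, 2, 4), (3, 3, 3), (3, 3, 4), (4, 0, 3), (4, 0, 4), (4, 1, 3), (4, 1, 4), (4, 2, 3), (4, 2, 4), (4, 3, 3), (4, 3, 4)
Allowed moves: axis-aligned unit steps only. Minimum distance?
10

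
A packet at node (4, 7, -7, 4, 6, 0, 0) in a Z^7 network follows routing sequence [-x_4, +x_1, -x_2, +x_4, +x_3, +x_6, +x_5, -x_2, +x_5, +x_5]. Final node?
(5, 5, -6, 4, 9, 1, 0)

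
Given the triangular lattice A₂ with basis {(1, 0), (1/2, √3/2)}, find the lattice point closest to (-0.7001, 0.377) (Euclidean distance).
(-1, 0)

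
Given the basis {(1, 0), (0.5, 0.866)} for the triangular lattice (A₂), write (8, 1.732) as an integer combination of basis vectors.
7b₁ + 2b₂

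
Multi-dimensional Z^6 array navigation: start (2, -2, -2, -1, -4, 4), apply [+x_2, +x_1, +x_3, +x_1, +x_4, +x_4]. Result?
(4, -1, -1, 1, -4, 4)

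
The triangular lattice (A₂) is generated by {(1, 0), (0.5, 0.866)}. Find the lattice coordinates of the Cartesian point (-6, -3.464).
-4b₁ - 4b₂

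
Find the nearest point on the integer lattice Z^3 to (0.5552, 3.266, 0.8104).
(1, 3, 1)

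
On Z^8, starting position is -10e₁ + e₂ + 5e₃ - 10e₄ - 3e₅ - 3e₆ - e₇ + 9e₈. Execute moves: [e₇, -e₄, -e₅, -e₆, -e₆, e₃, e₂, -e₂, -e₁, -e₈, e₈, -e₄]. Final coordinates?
(-11, 1, 6, -12, -4, -5, 0, 9)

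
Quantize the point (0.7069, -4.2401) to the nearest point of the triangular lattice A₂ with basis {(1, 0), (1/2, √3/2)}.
(0.5, -4.33)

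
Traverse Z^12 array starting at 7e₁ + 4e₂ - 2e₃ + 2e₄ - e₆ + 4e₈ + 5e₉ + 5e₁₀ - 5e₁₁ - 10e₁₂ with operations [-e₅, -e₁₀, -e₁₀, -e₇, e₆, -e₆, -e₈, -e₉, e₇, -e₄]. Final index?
(7, 4, -2, 1, -1, -1, 0, 3, 4, 3, -5, -10)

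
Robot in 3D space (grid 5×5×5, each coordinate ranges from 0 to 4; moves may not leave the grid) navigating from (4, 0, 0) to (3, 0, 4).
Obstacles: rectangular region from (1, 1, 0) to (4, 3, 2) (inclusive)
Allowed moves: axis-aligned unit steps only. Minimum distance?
5
(one shortest path: (4, 0, 0) → (3, 0, 0) → (3, 0, 1) → (3, 0, 2) → (3, 0, 3) → (3, 0, 4))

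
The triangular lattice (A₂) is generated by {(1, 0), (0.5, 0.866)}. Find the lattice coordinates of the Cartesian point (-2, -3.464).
-4b₂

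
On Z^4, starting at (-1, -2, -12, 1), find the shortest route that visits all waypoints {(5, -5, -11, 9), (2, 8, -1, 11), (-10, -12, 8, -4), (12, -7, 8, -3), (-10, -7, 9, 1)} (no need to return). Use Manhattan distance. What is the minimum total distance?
132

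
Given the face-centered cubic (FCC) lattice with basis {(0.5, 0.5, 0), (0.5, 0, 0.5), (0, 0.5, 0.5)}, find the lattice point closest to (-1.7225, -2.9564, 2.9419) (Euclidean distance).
(-2, -3, 3)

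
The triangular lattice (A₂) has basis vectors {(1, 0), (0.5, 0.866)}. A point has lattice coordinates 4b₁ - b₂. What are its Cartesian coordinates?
(3.5, -0.866)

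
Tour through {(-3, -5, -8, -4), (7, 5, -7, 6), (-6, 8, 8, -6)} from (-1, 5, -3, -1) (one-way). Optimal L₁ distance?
84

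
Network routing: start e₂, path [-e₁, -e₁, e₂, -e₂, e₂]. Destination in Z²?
(-2, 2)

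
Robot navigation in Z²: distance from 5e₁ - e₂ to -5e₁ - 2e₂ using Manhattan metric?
11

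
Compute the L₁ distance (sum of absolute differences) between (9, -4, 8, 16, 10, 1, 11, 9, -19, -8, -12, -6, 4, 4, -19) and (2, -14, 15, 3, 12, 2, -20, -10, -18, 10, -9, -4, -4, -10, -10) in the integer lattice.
145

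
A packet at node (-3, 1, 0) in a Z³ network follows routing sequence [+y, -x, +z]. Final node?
(-4, 2, 1)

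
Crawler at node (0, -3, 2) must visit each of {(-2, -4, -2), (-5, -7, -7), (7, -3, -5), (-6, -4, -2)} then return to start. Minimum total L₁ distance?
52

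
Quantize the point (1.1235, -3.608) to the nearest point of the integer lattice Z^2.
(1, -4)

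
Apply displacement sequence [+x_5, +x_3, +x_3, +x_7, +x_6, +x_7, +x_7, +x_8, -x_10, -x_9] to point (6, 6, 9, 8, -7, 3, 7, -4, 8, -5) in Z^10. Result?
(6, 6, 11, 8, -6, 4, 10, -3, 7, -6)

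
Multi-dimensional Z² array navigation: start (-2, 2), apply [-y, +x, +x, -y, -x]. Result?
(-1, 0)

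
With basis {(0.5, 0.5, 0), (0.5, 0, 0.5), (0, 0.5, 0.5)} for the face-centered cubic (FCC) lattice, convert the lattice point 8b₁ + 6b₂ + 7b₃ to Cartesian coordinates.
(7, 7.5, 6.5)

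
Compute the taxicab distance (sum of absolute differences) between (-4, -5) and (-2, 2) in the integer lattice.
9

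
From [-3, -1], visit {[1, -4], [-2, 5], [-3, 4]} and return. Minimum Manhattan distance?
26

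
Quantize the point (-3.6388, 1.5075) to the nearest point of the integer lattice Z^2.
(-4, 2)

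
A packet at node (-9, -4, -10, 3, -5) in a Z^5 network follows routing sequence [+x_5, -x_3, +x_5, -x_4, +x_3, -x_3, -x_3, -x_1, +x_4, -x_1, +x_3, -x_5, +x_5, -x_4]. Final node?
(-11, -4, -11, 2, -3)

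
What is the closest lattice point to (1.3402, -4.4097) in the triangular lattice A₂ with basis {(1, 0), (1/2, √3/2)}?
(1.5, -4.33)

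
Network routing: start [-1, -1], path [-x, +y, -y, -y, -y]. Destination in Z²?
(-2, -3)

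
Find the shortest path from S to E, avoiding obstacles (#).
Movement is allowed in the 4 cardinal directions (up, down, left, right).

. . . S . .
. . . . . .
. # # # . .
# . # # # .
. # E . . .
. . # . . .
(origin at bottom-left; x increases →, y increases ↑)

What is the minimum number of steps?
9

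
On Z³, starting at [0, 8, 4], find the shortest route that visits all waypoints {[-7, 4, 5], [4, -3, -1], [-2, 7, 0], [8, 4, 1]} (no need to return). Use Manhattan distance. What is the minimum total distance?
52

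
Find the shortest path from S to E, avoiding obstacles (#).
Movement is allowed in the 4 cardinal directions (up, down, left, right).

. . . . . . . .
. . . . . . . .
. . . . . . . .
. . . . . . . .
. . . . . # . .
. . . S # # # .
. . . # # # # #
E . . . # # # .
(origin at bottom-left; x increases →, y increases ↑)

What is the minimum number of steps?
5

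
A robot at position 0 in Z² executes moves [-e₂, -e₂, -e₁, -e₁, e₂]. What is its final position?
(-2, -1)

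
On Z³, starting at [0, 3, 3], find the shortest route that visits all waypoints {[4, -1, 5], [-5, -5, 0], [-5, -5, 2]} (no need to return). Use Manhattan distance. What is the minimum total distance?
28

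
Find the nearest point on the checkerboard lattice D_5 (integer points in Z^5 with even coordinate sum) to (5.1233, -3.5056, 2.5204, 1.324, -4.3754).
(5, -3, 3, 1, -4)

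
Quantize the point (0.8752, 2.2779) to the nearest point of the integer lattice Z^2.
(1, 2)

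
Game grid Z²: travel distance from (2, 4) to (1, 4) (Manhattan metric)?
1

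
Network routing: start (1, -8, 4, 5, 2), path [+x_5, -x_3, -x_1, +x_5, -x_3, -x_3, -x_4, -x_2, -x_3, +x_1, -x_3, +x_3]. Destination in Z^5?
(1, -9, 0, 4, 4)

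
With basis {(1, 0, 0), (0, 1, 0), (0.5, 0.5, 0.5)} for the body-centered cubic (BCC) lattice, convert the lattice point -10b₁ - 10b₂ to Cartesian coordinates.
(-10, -10, 0)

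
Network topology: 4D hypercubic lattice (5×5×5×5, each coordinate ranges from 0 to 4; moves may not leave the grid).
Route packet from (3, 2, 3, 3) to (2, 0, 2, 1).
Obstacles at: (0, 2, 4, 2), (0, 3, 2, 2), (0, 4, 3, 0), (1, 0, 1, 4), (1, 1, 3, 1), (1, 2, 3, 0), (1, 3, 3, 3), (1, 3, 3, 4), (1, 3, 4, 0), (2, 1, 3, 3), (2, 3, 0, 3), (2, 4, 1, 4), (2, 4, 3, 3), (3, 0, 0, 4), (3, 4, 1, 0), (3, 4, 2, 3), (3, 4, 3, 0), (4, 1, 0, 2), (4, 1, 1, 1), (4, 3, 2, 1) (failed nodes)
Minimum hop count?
6
(one shortest path: (3, 2, 3, 3) → (2, 2, 3, 3) → (2, 2, 2, 3) → (2, 1, 2, 3) → (2, 0, 2, 3) → (2, 0, 2, 2) → (2, 0, 2, 1))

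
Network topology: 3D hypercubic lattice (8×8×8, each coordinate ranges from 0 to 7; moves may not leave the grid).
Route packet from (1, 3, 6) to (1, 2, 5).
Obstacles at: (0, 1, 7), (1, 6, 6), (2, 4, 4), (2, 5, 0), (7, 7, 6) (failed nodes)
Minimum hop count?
2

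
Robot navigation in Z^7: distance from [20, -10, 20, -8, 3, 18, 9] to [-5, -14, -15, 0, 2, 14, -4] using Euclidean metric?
46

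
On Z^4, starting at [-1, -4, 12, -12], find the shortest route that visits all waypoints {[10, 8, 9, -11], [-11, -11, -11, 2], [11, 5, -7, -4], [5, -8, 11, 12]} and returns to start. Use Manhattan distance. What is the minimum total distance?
188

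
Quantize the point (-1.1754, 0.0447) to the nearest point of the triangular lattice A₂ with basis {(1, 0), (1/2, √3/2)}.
(-1, 0)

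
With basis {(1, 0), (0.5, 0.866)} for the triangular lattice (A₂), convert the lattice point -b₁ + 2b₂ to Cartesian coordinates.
(0, 1.732)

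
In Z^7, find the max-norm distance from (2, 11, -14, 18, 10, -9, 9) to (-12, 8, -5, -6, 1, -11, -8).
24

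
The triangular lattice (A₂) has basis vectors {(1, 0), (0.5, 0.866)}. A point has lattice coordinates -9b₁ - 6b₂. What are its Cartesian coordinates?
(-12, -5.196)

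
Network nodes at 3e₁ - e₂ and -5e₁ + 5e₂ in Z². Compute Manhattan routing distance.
14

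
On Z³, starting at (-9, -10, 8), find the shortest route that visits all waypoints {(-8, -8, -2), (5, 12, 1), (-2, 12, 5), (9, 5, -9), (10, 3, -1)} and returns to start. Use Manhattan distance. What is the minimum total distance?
118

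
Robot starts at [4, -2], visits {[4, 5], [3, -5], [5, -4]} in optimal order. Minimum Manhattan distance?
17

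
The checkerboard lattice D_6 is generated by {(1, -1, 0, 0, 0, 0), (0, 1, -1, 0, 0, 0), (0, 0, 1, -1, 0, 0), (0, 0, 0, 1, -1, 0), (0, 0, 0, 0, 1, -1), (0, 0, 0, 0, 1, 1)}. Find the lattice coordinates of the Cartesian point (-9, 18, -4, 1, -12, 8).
-9b₁ + 9b₂ + 5b₃ + 6b₄ - 7b₅ + b₆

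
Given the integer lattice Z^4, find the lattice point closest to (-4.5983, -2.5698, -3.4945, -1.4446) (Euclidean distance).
(-5, -3, -3, -1)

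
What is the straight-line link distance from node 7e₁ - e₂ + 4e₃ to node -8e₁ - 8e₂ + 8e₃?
17.0294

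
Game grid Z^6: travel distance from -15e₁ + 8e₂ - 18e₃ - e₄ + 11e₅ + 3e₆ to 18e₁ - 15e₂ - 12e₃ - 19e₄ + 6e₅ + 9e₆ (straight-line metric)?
45.1553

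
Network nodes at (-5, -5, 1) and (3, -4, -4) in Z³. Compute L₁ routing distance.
14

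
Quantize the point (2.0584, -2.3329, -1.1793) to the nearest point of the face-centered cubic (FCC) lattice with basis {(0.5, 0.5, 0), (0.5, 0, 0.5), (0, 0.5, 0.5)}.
(2, -2.5, -1.5)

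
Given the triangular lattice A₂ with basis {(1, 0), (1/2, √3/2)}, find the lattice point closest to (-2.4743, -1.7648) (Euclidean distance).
(-2, -1.732)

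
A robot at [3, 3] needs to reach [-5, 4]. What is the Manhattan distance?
9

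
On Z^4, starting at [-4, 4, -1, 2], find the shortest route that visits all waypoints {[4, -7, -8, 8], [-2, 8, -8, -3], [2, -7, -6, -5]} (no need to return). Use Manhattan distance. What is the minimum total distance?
58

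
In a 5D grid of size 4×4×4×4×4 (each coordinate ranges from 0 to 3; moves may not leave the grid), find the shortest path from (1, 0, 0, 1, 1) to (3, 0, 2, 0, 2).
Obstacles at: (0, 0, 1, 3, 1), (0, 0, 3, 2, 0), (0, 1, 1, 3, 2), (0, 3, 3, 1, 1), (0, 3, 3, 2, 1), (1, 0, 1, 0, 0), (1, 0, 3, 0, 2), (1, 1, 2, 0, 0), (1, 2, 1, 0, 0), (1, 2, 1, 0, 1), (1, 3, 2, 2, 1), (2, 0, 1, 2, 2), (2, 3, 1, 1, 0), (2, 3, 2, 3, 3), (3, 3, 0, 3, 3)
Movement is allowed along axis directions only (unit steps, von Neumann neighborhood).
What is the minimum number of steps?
6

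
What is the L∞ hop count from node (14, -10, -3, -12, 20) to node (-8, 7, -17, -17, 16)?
22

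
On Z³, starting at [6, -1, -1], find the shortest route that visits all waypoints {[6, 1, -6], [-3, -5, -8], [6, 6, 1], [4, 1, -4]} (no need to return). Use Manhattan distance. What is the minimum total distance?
42
(one optimal route: (6, -1, -1) → (6, 6, 1) → (6, 1, -6) → (4, 1, -4) → (-3, -5, -8))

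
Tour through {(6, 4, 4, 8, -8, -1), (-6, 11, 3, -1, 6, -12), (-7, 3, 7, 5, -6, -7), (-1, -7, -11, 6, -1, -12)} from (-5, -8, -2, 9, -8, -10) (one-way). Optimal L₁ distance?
141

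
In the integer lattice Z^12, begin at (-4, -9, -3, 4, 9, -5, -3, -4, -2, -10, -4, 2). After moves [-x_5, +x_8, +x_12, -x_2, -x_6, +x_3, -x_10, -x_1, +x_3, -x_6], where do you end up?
(-5, -10, -1, 4, 8, -7, -3, -3, -2, -11, -4, 3)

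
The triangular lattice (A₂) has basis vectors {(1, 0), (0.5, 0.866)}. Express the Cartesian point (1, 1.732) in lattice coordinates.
2b₂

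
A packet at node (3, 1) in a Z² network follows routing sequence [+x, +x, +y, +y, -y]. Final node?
(5, 2)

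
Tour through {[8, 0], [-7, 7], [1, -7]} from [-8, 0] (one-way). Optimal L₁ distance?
44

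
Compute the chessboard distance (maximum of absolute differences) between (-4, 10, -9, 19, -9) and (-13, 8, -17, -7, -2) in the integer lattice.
26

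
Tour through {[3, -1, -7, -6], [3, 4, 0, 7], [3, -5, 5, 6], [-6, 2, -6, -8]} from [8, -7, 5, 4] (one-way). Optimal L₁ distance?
64
(one optimal route: (8, -7, 5, 4) → (3, -5, 5, 6) → (3, 4, 0, 7) → (3, -1, -7, -6) → (-6, 2, -6, -8))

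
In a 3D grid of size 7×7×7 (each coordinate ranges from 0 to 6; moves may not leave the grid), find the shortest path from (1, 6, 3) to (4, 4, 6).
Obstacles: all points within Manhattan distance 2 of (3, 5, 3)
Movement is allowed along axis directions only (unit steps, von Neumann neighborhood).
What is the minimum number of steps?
8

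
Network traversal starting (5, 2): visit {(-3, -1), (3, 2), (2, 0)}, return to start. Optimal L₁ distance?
22
(one optimal route: (5, 2) → (-3, -1) → (2, 0) → (3, 2) → (5, 2))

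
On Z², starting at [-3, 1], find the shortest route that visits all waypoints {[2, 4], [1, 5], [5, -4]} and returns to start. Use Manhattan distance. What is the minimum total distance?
34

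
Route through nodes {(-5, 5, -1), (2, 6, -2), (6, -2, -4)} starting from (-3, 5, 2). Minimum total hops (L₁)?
28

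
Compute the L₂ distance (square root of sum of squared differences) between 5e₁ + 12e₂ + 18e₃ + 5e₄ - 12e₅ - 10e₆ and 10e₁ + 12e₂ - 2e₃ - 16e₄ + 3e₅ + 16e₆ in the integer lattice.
42.0357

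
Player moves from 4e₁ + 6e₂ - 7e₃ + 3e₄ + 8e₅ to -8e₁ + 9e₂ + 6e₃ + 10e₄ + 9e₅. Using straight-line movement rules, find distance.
19.2873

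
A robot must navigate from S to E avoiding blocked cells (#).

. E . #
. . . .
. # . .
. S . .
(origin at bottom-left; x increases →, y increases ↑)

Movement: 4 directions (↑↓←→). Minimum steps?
5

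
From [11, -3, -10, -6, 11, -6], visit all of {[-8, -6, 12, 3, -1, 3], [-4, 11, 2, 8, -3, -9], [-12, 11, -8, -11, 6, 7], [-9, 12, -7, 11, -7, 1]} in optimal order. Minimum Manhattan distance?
190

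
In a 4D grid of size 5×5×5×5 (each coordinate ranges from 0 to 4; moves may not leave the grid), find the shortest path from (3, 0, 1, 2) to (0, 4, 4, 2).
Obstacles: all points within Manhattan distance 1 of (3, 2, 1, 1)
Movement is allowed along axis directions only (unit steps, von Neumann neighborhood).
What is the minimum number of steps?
10
(one shortest path: (3, 0, 1, 2) → (2, 0, 1, 2) → (1, 0, 1, 2) → (0, 0, 1, 2) → (0, 1, 1, 2) → (0, 2, 1, 2) → (0, 3, 1, 2) → (0, 4, 1, 2) → (0, 4, 2, 2) → (0, 4, 3, 2) → (0, 4, 4, 2))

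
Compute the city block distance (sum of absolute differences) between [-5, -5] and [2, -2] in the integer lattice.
10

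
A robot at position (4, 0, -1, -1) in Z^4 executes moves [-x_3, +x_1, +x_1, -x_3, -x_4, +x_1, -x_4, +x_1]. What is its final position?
(8, 0, -3, -3)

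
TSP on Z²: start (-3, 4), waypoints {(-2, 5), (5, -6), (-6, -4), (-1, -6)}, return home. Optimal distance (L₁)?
44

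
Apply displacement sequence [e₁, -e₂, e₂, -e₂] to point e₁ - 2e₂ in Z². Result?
(2, -3)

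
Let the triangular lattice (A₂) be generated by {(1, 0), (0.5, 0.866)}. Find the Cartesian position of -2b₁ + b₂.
(-1.5, 0.866)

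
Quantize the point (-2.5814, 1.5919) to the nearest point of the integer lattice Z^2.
(-3, 2)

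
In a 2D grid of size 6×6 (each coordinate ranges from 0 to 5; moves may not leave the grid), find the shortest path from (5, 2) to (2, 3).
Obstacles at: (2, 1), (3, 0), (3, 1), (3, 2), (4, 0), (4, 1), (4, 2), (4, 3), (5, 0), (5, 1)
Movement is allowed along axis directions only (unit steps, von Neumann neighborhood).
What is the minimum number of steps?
6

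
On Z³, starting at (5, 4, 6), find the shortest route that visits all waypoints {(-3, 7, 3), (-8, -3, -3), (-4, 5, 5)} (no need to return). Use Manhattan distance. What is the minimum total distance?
37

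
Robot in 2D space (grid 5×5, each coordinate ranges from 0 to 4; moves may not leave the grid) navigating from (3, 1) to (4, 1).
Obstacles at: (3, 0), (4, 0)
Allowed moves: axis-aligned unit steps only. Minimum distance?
1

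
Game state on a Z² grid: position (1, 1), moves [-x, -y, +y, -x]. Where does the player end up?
(-1, 1)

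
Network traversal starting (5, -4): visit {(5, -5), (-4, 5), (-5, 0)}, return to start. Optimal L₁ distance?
40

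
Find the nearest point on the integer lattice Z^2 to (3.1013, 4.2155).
(3, 4)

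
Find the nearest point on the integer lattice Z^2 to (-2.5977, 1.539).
(-3, 2)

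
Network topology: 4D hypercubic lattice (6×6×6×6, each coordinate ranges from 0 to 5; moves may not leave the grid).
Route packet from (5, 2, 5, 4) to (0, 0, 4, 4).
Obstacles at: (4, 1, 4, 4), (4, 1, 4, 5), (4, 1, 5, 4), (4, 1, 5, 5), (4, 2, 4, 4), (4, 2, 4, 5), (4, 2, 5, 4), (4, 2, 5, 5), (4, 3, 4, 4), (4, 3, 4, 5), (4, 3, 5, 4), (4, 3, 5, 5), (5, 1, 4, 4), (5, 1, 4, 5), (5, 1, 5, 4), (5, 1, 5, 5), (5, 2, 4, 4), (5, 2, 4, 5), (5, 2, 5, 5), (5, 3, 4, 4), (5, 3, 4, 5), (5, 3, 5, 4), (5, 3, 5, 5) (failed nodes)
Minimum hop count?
10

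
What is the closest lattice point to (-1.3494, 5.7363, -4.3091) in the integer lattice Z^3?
(-1, 6, -4)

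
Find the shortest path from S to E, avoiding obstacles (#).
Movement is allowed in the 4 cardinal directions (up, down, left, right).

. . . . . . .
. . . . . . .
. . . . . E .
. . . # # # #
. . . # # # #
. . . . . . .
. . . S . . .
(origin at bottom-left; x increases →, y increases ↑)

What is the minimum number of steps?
8
(one shortest path: (3, 0) → (2, 0) → (2, 1) → (2, 2) → (2, 3) → (2, 4) → (3, 4) → (4, 4) → (5, 4))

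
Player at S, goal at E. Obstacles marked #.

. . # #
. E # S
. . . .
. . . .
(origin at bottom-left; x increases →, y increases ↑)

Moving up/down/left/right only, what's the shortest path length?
4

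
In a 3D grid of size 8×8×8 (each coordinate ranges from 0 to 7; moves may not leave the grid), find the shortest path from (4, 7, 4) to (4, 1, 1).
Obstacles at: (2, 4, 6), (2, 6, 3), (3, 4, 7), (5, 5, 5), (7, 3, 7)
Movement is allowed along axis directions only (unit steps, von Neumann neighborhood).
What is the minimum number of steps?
9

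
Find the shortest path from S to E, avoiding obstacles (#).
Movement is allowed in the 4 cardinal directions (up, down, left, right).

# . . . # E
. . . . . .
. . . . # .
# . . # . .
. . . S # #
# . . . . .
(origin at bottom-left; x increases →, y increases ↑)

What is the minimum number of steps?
8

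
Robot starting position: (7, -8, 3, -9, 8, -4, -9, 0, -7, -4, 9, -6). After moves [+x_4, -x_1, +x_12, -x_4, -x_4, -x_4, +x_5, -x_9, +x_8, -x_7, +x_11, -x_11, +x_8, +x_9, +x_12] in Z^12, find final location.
(6, -8, 3, -11, 9, -4, -10, 2, -7, -4, 9, -4)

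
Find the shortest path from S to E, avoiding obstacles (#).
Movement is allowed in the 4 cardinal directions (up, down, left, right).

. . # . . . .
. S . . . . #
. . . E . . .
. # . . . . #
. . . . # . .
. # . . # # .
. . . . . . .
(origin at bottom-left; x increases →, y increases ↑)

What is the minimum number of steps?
3
(one shortest path: (1, 5) → (2, 5) → (3, 5) → (3, 4))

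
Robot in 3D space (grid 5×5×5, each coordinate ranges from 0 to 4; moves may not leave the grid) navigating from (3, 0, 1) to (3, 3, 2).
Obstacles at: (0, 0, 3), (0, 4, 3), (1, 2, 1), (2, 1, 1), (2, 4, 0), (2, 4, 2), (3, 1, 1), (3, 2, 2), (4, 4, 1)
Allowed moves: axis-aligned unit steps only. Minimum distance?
6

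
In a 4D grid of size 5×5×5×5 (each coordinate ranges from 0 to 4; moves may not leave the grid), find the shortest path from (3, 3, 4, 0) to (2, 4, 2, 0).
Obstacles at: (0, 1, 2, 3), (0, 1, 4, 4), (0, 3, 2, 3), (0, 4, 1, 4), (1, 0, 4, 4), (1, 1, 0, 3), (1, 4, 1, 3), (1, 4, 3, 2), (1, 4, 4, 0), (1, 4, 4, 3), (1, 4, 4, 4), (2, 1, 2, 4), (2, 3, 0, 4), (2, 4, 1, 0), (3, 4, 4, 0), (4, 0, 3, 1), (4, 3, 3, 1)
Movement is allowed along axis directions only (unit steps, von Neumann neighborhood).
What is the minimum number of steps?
4
(one shortest path: (3, 3, 4, 0) → (2, 3, 4, 0) → (2, 4, 4, 0) → (2, 4, 3, 0) → (2, 4, 2, 0))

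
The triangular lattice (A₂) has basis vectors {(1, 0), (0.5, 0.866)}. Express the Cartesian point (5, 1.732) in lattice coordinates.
4b₁ + 2b₂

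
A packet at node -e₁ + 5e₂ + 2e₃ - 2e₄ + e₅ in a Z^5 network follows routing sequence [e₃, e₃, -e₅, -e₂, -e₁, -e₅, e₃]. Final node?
(-2, 4, 5, -2, -1)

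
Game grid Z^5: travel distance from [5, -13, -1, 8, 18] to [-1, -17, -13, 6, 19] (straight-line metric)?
14.1774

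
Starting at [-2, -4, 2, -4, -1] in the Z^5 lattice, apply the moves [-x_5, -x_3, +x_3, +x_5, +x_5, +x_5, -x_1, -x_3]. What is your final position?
(-3, -4, 1, -4, 1)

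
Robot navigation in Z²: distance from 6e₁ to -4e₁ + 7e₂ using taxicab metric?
17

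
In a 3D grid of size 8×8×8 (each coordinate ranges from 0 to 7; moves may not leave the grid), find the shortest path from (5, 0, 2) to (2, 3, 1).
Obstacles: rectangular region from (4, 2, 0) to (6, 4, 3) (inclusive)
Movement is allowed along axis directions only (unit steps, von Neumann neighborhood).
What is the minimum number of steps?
7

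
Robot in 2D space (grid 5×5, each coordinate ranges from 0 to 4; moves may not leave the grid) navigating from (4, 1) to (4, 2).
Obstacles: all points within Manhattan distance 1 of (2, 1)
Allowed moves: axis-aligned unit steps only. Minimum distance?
1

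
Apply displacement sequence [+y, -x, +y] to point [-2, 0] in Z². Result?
(-3, 2)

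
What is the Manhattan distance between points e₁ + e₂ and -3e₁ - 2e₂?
7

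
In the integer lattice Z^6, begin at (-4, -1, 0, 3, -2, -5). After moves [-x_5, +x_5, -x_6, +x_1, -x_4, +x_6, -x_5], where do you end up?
(-3, -1, 0, 2, -3, -5)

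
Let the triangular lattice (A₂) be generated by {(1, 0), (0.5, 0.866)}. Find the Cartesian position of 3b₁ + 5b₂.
(5.5, 4.33)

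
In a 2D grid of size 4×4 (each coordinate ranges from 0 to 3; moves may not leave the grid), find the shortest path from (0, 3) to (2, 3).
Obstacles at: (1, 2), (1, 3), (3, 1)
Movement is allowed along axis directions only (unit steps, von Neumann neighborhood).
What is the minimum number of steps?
6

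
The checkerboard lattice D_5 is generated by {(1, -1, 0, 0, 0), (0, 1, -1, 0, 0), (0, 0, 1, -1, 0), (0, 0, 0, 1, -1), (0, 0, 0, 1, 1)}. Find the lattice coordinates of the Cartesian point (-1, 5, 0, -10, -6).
-b₁ + 4b₂ + 4b₃ - 6b₅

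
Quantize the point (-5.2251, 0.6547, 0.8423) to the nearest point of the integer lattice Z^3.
(-5, 1, 1)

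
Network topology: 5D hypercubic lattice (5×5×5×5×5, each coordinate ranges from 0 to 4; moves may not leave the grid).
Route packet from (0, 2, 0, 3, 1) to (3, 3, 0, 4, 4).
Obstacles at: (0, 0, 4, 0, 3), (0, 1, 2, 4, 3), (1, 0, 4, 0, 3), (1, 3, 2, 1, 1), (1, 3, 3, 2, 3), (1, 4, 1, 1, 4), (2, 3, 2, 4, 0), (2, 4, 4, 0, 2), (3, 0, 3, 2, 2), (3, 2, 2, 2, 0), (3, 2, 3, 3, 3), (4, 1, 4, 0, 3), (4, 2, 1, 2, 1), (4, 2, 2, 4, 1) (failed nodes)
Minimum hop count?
8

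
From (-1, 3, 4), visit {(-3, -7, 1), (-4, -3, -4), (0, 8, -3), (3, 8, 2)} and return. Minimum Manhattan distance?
60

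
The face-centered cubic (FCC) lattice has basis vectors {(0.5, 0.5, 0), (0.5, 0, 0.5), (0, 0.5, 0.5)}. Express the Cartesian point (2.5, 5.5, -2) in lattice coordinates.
10b₁ - 5b₂ + b₃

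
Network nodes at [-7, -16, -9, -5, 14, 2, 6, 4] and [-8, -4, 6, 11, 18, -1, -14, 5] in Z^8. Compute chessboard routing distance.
20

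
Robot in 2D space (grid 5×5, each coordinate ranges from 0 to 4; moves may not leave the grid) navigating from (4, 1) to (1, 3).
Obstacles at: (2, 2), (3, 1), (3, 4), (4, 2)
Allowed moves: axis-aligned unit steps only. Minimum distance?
7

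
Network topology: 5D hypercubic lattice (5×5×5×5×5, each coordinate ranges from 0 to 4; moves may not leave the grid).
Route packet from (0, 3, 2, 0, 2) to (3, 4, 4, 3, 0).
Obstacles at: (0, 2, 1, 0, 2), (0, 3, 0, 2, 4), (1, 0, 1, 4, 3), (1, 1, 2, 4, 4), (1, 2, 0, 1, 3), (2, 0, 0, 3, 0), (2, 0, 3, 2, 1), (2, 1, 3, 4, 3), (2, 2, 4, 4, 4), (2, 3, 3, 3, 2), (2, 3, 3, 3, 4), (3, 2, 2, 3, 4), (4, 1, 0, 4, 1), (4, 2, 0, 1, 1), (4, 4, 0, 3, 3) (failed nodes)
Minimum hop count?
11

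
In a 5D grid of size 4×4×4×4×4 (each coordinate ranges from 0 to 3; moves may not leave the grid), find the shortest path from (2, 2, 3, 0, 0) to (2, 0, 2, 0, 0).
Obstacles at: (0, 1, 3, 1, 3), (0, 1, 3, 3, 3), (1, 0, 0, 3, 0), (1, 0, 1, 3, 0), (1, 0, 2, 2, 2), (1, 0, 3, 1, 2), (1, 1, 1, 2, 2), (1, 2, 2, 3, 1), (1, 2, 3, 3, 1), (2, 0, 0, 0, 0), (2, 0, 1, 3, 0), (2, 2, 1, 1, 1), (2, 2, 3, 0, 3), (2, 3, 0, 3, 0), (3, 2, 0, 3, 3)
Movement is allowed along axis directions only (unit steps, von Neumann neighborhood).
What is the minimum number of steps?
3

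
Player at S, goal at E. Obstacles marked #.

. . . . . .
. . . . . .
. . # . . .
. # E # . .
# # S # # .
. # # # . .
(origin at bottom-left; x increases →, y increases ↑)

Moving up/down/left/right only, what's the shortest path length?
1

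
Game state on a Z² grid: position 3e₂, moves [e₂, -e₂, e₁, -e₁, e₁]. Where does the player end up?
(1, 3)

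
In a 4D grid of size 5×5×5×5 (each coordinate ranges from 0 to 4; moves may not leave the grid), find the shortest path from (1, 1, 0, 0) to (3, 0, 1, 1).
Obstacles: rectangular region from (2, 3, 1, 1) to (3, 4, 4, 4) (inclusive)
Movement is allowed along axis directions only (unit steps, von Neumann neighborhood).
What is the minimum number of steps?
5
(one shortest path: (1, 1, 0, 0) → (2, 1, 0, 0) → (3, 1, 0, 0) → (3, 0, 0, 0) → (3, 0, 1, 0) → (3, 0, 1, 1))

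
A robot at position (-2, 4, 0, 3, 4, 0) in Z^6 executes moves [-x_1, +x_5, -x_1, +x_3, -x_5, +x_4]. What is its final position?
(-4, 4, 1, 4, 4, 0)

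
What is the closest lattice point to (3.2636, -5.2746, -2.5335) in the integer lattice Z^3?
(3, -5, -3)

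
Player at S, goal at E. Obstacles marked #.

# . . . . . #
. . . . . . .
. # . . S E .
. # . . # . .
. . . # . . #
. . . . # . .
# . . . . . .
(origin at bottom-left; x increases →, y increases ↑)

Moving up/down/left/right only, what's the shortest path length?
1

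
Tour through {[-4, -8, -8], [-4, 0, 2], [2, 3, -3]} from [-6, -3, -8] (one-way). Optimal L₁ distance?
39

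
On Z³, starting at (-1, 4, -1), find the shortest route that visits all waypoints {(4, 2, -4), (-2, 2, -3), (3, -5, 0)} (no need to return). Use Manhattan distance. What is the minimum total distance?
24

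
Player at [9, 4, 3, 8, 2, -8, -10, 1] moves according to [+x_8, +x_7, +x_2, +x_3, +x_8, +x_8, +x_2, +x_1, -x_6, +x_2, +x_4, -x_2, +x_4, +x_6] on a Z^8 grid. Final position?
(10, 6, 4, 10, 2, -8, -9, 4)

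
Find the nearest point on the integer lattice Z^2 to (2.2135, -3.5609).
(2, -4)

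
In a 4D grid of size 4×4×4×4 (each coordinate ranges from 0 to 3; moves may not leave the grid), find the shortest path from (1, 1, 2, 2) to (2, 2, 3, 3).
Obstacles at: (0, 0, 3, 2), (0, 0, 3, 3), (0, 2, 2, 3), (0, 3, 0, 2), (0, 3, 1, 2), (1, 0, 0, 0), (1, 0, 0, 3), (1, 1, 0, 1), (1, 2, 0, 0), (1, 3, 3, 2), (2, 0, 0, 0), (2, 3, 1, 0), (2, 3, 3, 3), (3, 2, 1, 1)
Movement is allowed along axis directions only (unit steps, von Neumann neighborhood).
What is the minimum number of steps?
4
(one shortest path: (1, 1, 2, 2) → (2, 1, 2, 2) → (2, 2, 2, 2) → (2, 2, 3, 2) → (2, 2, 3, 3))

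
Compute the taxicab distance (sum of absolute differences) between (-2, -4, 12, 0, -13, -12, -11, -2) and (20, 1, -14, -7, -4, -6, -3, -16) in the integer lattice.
97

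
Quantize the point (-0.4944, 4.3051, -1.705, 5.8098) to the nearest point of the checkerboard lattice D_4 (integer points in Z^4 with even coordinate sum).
(0, 4, -2, 6)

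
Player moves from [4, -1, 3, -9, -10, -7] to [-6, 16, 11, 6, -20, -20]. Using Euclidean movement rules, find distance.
30.7734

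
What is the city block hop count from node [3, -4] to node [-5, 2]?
14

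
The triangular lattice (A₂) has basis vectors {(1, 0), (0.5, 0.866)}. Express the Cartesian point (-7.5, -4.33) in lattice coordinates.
-5b₁ - 5b₂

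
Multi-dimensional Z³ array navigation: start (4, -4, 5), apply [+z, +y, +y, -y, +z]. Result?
(4, -3, 7)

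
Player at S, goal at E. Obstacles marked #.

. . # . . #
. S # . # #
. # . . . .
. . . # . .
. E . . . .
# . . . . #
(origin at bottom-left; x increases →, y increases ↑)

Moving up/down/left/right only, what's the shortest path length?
5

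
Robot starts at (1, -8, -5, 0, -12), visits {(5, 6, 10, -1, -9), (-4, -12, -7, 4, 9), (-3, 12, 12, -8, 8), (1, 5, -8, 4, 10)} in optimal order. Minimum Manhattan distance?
145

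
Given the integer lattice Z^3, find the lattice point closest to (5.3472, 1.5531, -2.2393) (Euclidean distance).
(5, 2, -2)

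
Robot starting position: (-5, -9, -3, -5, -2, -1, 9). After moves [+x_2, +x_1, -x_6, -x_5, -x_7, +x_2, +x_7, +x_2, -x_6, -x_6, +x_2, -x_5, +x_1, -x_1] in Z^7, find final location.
(-4, -5, -3, -5, -4, -4, 9)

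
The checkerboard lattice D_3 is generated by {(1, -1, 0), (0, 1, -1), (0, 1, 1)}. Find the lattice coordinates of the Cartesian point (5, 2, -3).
5b₁ + 5b₂ + 2b₃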